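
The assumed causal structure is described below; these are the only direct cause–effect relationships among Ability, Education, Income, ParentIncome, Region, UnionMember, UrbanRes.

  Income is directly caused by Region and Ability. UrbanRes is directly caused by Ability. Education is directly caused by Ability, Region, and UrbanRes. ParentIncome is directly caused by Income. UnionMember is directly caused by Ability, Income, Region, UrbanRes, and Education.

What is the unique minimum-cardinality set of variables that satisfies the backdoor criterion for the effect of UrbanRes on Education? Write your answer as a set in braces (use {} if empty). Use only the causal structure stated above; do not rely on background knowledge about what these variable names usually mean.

{Ability}

Variables eligible for adjustment (non-descendants of UrbanRes, excluding UrbanRes and Education): {Ability, Income, ParentIncome, Region}.
Backdoor paths from UrbanRes to Education:
  P1: UrbanRes <- Ability -> Income <- Region -> Education
  P2: UrbanRes <- Ability -> Income <- Region -> UnionMember <- Education
  P3: UrbanRes <- Ability -> Income -> UnionMember <- Region -> Education
  P4: UrbanRes <- Ability -> Income -> UnionMember <- Education
  P5: UrbanRes <- Ability -> Education
  P6: UrbanRes <- Ability -> UnionMember <- Region -> Education
  P7: UrbanRes <- Ability -> UnionMember <- Income <- Region -> Education
  P8: UrbanRes <- Ability -> UnionMember <- Education
The empty set is not sufficient: P5 (UrbanRes <- Ability -> Education) has no collider blocking it and no conditioned non-collider, so it is open.
Try {Ability}:
  P1: blocked at fork node Ability ∈ conditioning set.
  P2: blocked at fork node Ability ∈ conditioning set.
  P3: blocked at fork node Ability ∈ conditioning set.
  P4: blocked at fork node Ability ∈ conditioning set.
  P5: blocked at fork node Ability ∈ conditioning set.
  P6: blocked at fork node Ability ∈ conditioning set.
  P7: blocked at fork node Ability ∈ conditioning set.
  P8: blocked at fork node Ability ∈ conditioning set.
{Ability} contains no descendant of UrbanRes and blocks every backdoor path.
No other singleton works — e.g. {Region} leaves P5 open — so {Ability} is the unique smallest valid adjustment set.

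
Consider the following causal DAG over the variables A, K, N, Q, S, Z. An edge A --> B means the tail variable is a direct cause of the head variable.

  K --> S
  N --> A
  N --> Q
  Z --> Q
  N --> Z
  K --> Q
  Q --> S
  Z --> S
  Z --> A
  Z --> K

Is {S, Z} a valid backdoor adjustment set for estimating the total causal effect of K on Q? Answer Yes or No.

Backdoor paths from K to Q (paths whose first edge points into K):
  P1: K <- Z <- N -> Q
  P2: K <- Z -> A <- N -> Q
  P3: K <- Z -> Q
  P4: K <- Z -> S <- Q
Condition 1 (no descendant of K in the set): FAILS — S is a descendant of K.
Condition 2 (every backdoor path blocked by {S, Z}):
  P1: blocked at chain node Z ∈ conditioning set.
  P2: blocked at fork node Z ∈ conditioning set.
  P3: blocked at fork node Z ∈ conditioning set.
  P4: blocked at fork node Z ∈ conditioning set.
{S, Z} does not satisfy the backdoor criterion.

No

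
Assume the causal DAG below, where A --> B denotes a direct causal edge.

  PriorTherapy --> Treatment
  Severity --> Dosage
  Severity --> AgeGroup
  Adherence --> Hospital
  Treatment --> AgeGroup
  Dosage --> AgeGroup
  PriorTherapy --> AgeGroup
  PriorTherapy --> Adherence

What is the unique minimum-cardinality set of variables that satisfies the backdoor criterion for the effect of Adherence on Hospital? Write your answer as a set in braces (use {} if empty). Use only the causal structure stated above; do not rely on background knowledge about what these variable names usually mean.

Variables eligible for adjustment (non-descendants of Adherence, excluding Adherence and Hospital): {AgeGroup, Dosage, PriorTherapy, Severity, Treatment}.
Backdoor paths from Adherence to Hospital:
  (none)
With no backdoor paths the empty set already satisfies the criterion, and it is trivially minimal.

{}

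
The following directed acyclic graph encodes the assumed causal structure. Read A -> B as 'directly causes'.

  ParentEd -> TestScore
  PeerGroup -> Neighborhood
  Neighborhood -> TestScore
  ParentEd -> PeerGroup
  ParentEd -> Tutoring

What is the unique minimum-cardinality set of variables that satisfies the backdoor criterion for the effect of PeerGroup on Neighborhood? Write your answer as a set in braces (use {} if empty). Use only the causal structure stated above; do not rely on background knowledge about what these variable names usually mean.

{}

Variables eligible for adjustment (non-descendants of PeerGroup, excluding PeerGroup and Neighborhood): {ParentEd, Tutoring}.
Backdoor paths from PeerGroup to Neighborhood:
  P1: PeerGroup <- ParentEd -> TestScore <- Neighborhood
Each backdoor path contains an unconditioned collider, so every path is already blocked with the empty conditioning set:
  P1: blocked at collider TestScore (neither it nor any descendant is in the conditioning set).
The empty set is therefore the unique smallest valid set.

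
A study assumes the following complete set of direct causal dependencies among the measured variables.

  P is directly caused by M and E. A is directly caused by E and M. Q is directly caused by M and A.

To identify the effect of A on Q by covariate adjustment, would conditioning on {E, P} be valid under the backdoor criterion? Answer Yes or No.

No

Backdoor paths from A to Q (paths whose first edge points into A):
  P1: A <- E -> P <- M -> Q
  P2: A <- M -> Q
Condition 1 (no descendant of A in the set): holds — descendants of A are {Q}; none are in {E, P}.
Condition 2 (every backdoor path blocked by {E, P}):
  P1: blocked at fork node E ∈ conditioning set.
  P2: open — no interior node is in the conditioning set.
{E, P} does not satisfy the backdoor criterion.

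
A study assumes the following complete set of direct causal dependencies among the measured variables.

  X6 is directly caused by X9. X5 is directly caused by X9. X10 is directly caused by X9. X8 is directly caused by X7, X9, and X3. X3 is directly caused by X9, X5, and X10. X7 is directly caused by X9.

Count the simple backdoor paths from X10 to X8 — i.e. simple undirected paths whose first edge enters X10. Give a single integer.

4

A backdoor path from X10 to X8 is any simple undirected path whose first edge points into X10 (i.e. leaves X10 via a parent).
Parents of X10: {X9}.
Enumerating:
  P1: X10 <- X9 -> X5 -> X3 -> X8
  P2: X10 <- X9 -> X3 -> X8
  P3: X10 <- X9 -> X7 -> X8
  P4: X10 <- X9 -> X8
That exhausts the simple backdoor paths. Count: 4.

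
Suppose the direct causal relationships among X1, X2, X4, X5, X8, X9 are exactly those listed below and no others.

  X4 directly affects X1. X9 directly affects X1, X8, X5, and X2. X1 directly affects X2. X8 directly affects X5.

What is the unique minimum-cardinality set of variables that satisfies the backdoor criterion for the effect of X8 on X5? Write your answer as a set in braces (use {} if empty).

{X9}

Variables eligible for adjustment (non-descendants of X8, excluding X8 and X5): {X1, X2, X4, X9}.
Backdoor paths from X8 to X5:
  P1: X8 <- X9 -> X5
The empty set is not sufficient: P1 (X8 <- X9 -> X5) has no collider blocking it and no conditioned non-collider, so it is open.
Try {X9}:
  P1: blocked at fork node X9 ∈ conditioning set.
{X9} contains no descendant of X8 and blocks every backdoor path.
No other singleton works — e.g. {X4} leaves P1 open — so {X9} is the unique smallest valid adjustment set.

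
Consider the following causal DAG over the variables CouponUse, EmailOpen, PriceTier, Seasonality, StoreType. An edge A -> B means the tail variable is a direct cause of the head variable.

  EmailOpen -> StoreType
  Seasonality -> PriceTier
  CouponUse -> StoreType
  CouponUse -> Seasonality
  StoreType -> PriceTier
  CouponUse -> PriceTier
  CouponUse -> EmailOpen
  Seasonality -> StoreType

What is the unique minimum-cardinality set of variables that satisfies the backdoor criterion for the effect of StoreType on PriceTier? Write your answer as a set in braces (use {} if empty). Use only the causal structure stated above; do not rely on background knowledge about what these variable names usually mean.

Variables eligible for adjustment (non-descendants of StoreType, excluding StoreType and PriceTier): {CouponUse, EmailOpen, Seasonality}.
Backdoor paths from StoreType to PriceTier:
  P1: StoreType <- CouponUse -> Seasonality -> PriceTier
  P2: StoreType <- CouponUse -> PriceTier
  P3: StoreType <- EmailOpen <- CouponUse -> Seasonality -> PriceTier
  P4: StoreType <- EmailOpen <- CouponUse -> PriceTier
  P5: StoreType <- Seasonality <- CouponUse -> PriceTier
  P6: StoreType <- Seasonality -> PriceTier
The empty set is not sufficient: P1 (StoreType <- CouponUse -> Seasonality -> PriceTier) has no collider blocking it and no conditioned non-collider, so it is open.
Try {CouponUse, Seasonality}:
  P1: blocked at fork node CouponUse ∈ conditioning set.
  P2: blocked at fork node CouponUse ∈ conditioning set.
  P3: blocked at fork node CouponUse ∈ conditioning set.
  P4: blocked at fork node CouponUse ∈ conditioning set.
  P5: blocked at chain node Seasonality ∈ conditioning set.
  P6: blocked at fork node Seasonality ∈ conditioning set.
{CouponUse, Seasonality} contains no descendant of StoreType and blocks every backdoor path.
Every element of {CouponUse, Seasonality} is needed (dropping CouponUse leaves P2 open; dropping Seasonality leaves P6 open), so no proper subset is valid.
Among all size-2 subsets of the eligible variables, only {CouponUse, Seasonality} blocks every backdoor path, so it is the unique smallest valid adjustment set.

{CouponUse, Seasonality}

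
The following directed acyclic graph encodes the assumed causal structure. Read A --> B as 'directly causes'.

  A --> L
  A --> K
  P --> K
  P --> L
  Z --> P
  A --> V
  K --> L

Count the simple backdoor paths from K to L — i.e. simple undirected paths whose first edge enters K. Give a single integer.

A backdoor path from K to L is any simple undirected path whose first edge points into K (i.e. leaves K via a parent).
Parents of K: {A, P}.
Enumerating:
  P1: K <- A -> L
  P2: K <- P -> L
That exhausts the simple backdoor paths. Count: 2.

2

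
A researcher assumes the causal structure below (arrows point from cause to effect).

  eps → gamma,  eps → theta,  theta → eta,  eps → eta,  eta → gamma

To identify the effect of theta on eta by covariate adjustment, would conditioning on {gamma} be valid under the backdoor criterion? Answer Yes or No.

No

Backdoor paths from theta to eta (paths whose first edge points into theta):
  P1: theta <- eps -> eta
  P2: theta <- eps -> gamma <- eta
Condition 1 (no descendant of theta in the set): FAILS — gamma is a descendant of theta.
Condition 2 (every backdoor path blocked by {gamma}):
  P1: open — no interior node is in the conditioning set.
  P2: open — collider(s) gamma are conditioned on (or have a conditioned descendant) and no non-collider on the path is in the set.
{gamma} does not satisfy the backdoor criterion.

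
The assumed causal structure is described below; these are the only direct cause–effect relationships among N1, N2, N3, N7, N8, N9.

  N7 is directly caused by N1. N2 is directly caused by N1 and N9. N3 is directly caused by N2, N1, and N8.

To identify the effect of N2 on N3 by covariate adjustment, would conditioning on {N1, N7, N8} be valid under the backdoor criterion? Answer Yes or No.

Backdoor paths from N2 to N3 (paths whose first edge points into N2):
  P1: N2 <- N1 -> N3
Condition 1 (no descendant of N2 in the set): holds — descendants of N2 are {N3}; none are in {N1, N7, N8}.
Condition 2 (every backdoor path blocked by {N1, N7, N8}):
  P1: blocked at fork node N1 ∈ conditioning set.
{N1, N7, N8} satisfies the backdoor criterion.

Yes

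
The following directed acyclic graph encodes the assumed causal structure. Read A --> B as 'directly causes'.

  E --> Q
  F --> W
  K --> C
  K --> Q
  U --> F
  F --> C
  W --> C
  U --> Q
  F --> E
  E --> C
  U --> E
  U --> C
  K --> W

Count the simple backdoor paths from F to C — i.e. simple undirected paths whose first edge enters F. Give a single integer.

7

A backdoor path from F to C is any simple undirected path whose first edge points into F (i.e. leaves F via a parent).
Parents of F: {U}.
Enumerating:
  P1: F <- U -> E -> C
  P2: F <- U -> E -> Q <- K -> W -> C
  P3: F <- U -> E -> Q <- K -> C
  P4: F <- U -> C
  P5: F <- U -> Q <- K -> W -> C
  P6: F <- U -> Q <- K -> C
  P7: F <- U -> Q <- E -> C
That exhausts the simple backdoor paths. Count: 7.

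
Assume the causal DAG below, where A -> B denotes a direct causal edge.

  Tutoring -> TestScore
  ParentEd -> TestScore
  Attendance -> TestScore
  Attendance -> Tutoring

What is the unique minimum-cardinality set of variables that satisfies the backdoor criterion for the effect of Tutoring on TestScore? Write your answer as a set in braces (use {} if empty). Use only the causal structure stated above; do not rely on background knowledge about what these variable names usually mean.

{Attendance}

Variables eligible for adjustment (non-descendants of Tutoring, excluding Tutoring and TestScore): {Attendance, ParentEd}.
Backdoor paths from Tutoring to TestScore:
  P1: Tutoring <- Attendance -> TestScore
The empty set is not sufficient: P1 (Tutoring <- Attendance -> TestScore) has no collider blocking it and no conditioned non-collider, so it is open.
Try {Attendance}:
  P1: blocked at fork node Attendance ∈ conditioning set.
{Attendance} contains no descendant of Tutoring and blocks every backdoor path.
No other singleton works — e.g. {ParentEd} leaves P1 open — so {Attendance} is the unique smallest valid adjustment set.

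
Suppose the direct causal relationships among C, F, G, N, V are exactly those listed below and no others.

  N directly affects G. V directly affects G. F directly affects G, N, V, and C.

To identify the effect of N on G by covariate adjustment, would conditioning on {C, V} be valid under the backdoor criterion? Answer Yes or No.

Backdoor paths from N to G (paths whose first edge points into N):
  P1: N <- F -> V -> G
  P2: N <- F -> G
Condition 1 (no descendant of N in the set): holds — descendants of N are {G}; none are in {C, V}.
Condition 2 (every backdoor path blocked by {C, V}):
  P1: blocked at chain node V ∈ conditioning set.
  P2: open — no interior node is in the conditioning set.
{C, V} does not satisfy the backdoor criterion.

No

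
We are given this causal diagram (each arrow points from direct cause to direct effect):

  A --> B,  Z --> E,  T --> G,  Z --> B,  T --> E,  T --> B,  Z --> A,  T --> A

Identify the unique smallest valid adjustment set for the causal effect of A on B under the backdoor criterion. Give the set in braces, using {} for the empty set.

Variables eligible for adjustment (non-descendants of A, excluding A and B): {E, G, T, Z}.
Backdoor paths from A to B:
  P1: A <- T -> E <- Z -> B
  P2: A <- T -> B
  P3: A <- Z -> E <- T -> B
  P4: A <- Z -> B
The empty set is not sufficient: P2 (A <- T -> B) has no collider blocking it and no conditioned non-collider, so it is open.
Try {T, Z}:
  P1: blocked at fork node T ∈ conditioning set.
  P2: blocked at fork node T ∈ conditioning set.
  P3: blocked at fork node Z ∈ conditioning set.
  P4: blocked at fork node Z ∈ conditioning set.
{T, Z} contains no descendant of A and blocks every backdoor path.
Every element of {T, Z} is needed (dropping T leaves P2 open; dropping Z leaves P4 open), so no proper subset is valid.
Among all size-2 subsets of the eligible variables, only {T, Z} blocks every backdoor path, so it is the unique smallest valid adjustment set.

{T, Z}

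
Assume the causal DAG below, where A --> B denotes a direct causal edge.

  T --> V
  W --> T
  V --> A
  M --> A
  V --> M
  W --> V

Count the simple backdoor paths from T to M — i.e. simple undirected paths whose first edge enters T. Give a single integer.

2

A backdoor path from T to M is any simple undirected path whose first edge points into T (i.e. leaves T via a parent).
Parents of T: {W}.
Enumerating:
  P1: T <- W -> V -> M
  P2: T <- W -> V -> A <- M
That exhausts the simple backdoor paths. Count: 2.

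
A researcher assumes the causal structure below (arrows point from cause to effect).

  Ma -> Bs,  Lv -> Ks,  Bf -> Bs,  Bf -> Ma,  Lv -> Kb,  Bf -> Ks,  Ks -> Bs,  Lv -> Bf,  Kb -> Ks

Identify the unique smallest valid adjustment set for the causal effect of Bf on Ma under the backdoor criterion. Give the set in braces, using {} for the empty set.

{}

Variables eligible for adjustment (non-descendants of Bf, excluding Bf and Ma): {Kb, Lv}.
Backdoor paths from Bf to Ma:
  P1: Bf <- Lv -> Kb -> Ks -> Bs <- Ma
  P2: Bf <- Lv -> Ks -> Bs <- Ma
Each backdoor path contains an unconditioned collider, so every path is already blocked with the empty conditioning set:
  P1: blocked at collider Bs (neither it nor any descendant is in the conditioning set).
  P2: blocked at collider Bs (neither it nor any descendant is in the conditioning set).
The empty set is therefore the unique smallest valid set.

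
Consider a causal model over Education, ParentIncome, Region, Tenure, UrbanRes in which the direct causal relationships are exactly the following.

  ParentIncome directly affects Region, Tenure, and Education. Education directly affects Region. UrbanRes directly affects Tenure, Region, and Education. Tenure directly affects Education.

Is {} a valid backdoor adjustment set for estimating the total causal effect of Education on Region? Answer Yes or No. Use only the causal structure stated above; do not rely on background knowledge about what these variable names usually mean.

No

Backdoor paths from Education to Region (paths whose first edge points into Education):
  P1: Education <- UrbanRes -> Tenure <- ParentIncome -> Region
  P2: Education <- UrbanRes -> Region
  P3: Education <- ParentIncome -> Tenure <- UrbanRes -> Region
  P4: Education <- ParentIncome -> Region
  P5: Education <- Tenure <- UrbanRes -> Region
  P6: Education <- Tenure <- ParentIncome -> Region
Condition 1 (no descendant of Education in the set): holds — descendants of Education are {Region}; none are in {}.
Condition 2 (every backdoor path blocked by {}):
  P1: blocked at collider Tenure (neither it nor any descendant is in the conditioning set).
  P2: open — no interior node is in the conditioning set.
  P3: blocked at collider Tenure (neither it nor any descendant is in the conditioning set).
  P4: open — no interior node is in the conditioning set.
  P5: open — no interior node is in the conditioning set.
  P6: open — no interior node is in the conditioning set.
{} does not satisfy the backdoor criterion.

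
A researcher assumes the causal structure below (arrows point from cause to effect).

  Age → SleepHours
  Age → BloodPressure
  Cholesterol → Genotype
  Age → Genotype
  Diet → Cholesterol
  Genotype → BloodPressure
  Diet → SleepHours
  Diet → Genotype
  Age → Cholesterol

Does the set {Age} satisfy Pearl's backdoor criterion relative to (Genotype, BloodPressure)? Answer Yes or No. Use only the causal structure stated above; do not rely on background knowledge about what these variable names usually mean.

Yes

Backdoor paths from Genotype to BloodPressure (paths whose first edge points into Genotype):
  P1: Genotype <- Age -> BloodPressure
  P2: Genotype <- Diet -> Cholesterol <- Age -> BloodPressure
  P3: Genotype <- Diet -> SleepHours <- Age -> BloodPressure
  P4: Genotype <- Cholesterol <- Age -> BloodPressure
  P5: Genotype <- Cholesterol <- Diet -> SleepHours <- Age -> BloodPressure
Condition 1 (no descendant of Genotype in the set): holds — descendants of Genotype are {BloodPressure}; none are in {Age}.
Condition 2 (every backdoor path blocked by {Age}):
  P1: blocked at fork node Age ∈ conditioning set.
  P2: blocked at collider Cholesterol (neither it nor any descendant is in the conditioning set).
  P3: blocked at collider SleepHours (neither it nor any descendant is in the conditioning set).
  P4: blocked at fork node Age ∈ conditioning set.
  P5: blocked at collider SleepHours (neither it nor any descendant is in the conditioning set).
{Age} satisfies the backdoor criterion.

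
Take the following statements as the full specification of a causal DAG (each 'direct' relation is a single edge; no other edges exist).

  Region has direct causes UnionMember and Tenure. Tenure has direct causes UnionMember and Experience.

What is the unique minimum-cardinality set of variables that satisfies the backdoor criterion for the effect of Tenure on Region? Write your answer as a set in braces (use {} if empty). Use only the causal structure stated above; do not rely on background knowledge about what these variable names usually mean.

Variables eligible for adjustment (non-descendants of Tenure, excluding Tenure and Region): {Experience, UnionMember}.
Backdoor paths from Tenure to Region:
  P1: Tenure <- UnionMember -> Region
The empty set is not sufficient: P1 (Tenure <- UnionMember -> Region) has no collider blocking it and no conditioned non-collider, so it is open.
Try {UnionMember}:
  P1: blocked at fork node UnionMember ∈ conditioning set.
{UnionMember} contains no descendant of Tenure and blocks every backdoor path.
No other singleton works — e.g. {Experience} leaves P1 open — so {UnionMember} is the unique smallest valid adjustment set.

{UnionMember}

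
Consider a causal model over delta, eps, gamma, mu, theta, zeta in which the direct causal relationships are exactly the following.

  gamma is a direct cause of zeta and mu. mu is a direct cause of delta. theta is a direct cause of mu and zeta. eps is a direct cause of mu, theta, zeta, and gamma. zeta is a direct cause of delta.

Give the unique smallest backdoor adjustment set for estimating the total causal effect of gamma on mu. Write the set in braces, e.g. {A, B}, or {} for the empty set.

Variables eligible for adjustment (non-descendants of gamma, excluding gamma and mu): {eps, theta}.
Backdoor paths from gamma to mu:
  P1: gamma <- eps -> theta -> mu
  P2: gamma <- eps -> theta -> zeta -> delta <- mu
  P3: gamma <- eps -> mu
  P4: gamma <- eps -> zeta <- theta -> mu
  P5: gamma <- eps -> zeta -> delta <- mu
The empty set is not sufficient: P1 (gamma <- eps -> theta -> mu) has no collider blocking it and no conditioned non-collider, so it is open.
Try {eps}:
  P1: blocked at fork node eps ∈ conditioning set.
  P2: blocked at fork node eps ∈ conditioning set.
  P3: blocked at fork node eps ∈ conditioning set.
  P4: blocked at fork node eps ∈ conditioning set.
  P5: blocked at fork node eps ∈ conditioning set.
{eps} contains no descendant of gamma and blocks every backdoor path.
No other singleton works — e.g. {theta} leaves P3 open — so {eps} is the unique smallest valid adjustment set.

{eps}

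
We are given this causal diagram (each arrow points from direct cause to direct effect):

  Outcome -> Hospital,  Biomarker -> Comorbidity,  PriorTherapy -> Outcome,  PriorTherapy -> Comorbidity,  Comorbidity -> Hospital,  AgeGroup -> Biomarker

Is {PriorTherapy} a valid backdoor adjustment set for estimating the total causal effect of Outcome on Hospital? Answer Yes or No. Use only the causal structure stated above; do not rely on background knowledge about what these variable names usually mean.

Yes

Backdoor paths from Outcome to Hospital (paths whose first edge points into Outcome):
  P1: Outcome <- PriorTherapy -> Comorbidity -> Hospital
Condition 1 (no descendant of Outcome in the set): holds — descendants of Outcome are {Hospital}; none are in {PriorTherapy}.
Condition 2 (every backdoor path blocked by {PriorTherapy}):
  P1: blocked at fork node PriorTherapy ∈ conditioning set.
{PriorTherapy} satisfies the backdoor criterion.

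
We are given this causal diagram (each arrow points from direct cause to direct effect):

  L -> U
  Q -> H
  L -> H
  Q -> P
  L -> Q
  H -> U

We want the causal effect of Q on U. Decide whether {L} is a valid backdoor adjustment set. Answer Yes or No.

Backdoor paths from Q to U (paths whose first edge points into Q):
  P1: Q <- L -> H -> U
  P2: Q <- L -> U
Condition 1 (no descendant of Q in the set): holds — descendants of Q are {H, P, U}; none are in {L}.
Condition 2 (every backdoor path blocked by {L}):
  P1: blocked at fork node L ∈ conditioning set.
  P2: blocked at fork node L ∈ conditioning set.
{L} satisfies the backdoor criterion.

Yes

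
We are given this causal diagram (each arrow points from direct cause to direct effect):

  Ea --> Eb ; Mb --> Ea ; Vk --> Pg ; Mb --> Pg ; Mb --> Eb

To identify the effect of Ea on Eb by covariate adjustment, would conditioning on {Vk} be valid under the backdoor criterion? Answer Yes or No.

No

Backdoor paths from Ea to Eb (paths whose first edge points into Ea):
  P1: Ea <- Mb -> Eb
Condition 1 (no descendant of Ea in the set): holds — descendants of Ea are {Eb}; none are in {Vk}.
Condition 2 (every backdoor path blocked by {Vk}):
  P1: open — no interior node is in the conditioning set.
{Vk} does not satisfy the backdoor criterion.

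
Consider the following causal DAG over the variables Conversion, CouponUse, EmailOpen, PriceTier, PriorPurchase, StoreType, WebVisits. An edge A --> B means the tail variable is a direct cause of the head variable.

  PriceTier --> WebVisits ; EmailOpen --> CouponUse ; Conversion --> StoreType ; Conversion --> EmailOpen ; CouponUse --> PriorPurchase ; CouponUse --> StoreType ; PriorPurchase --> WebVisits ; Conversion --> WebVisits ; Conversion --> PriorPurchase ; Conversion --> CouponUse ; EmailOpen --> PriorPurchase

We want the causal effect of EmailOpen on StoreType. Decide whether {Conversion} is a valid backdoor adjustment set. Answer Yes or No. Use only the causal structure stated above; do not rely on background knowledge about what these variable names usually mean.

Yes

Backdoor paths from EmailOpen to StoreType (paths whose first edge points into EmailOpen):
  P1: EmailOpen <- Conversion -> CouponUse -> StoreType
  P2: EmailOpen <- Conversion -> PriorPurchase <- CouponUse -> StoreType
  P3: EmailOpen <- Conversion -> StoreType
  P4: EmailOpen <- Conversion -> WebVisits <- PriorPurchase <- CouponUse -> StoreType
Condition 1 (no descendant of EmailOpen in the set): holds — descendants of EmailOpen are {CouponUse, PriorPurchase, StoreType, WebVisits}; none are in {Conversion}.
Condition 2 (every backdoor path blocked by {Conversion}):
  P1: blocked at fork node Conversion ∈ conditioning set.
  P2: blocked at fork node Conversion ∈ conditioning set.
  P3: blocked at fork node Conversion ∈ conditioning set.
  P4: blocked at fork node Conversion ∈ conditioning set.
{Conversion} satisfies the backdoor criterion.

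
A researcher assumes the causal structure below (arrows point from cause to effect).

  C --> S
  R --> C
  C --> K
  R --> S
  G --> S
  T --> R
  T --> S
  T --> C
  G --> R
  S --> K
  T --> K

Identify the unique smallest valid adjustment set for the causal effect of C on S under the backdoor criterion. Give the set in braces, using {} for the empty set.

Variables eligible for adjustment (non-descendants of C, excluding C and S): {G, R, T}.
Backdoor paths from C to S:
  P1: C <- T -> R <- G -> S
  P2: C <- T -> R -> S
  P3: C <- T -> S
  P4: C <- T -> K <- S
  P5: C <- R <- T -> S
  P6: C <- R <- T -> K <- S
  P7: C <- R <- G -> S
  P8: C <- R -> S
The empty set is not sufficient: P2 (C <- T -> R -> S) has no collider blocking it and no conditioned non-collider, so it is open.
Try {R, T}:
  P1: blocked at fork node T ∈ conditioning set.
  P2: blocked at fork node T ∈ conditioning set.
  P3: blocked at fork node T ∈ conditioning set.
  P4: blocked at fork node T ∈ conditioning set.
  P5: blocked at chain node R ∈ conditioning set.
  P6: blocked at chain node R ∈ conditioning set.
  P7: blocked at chain node R ∈ conditioning set.
  P8: blocked at fork node R ∈ conditioning set.
{R, T} contains no descendant of C and blocks every backdoor path.
Every element of {R, T} is needed (dropping R leaves P7 open; dropping T leaves P1 open), so no proper subset is valid.
Among all size-2 subsets of the eligible variables, only {R, T} blocks every backdoor path, so it is the unique smallest valid adjustment set.

{R, T}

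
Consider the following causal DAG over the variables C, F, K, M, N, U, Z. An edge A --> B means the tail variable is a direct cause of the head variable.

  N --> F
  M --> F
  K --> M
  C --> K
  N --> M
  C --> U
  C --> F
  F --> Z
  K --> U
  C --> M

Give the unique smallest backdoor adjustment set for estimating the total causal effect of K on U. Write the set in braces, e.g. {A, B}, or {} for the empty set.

{C}

Variables eligible for adjustment (non-descendants of K, excluding K and U): {C, N}.
Backdoor paths from K to U:
  P1: K <- C -> U
The empty set is not sufficient: P1 (K <- C -> U) has no collider blocking it and no conditioned non-collider, so it is open.
Try {C}:
  P1: blocked at fork node C ∈ conditioning set.
{C} contains no descendant of K and blocks every backdoor path.
No other singleton works — e.g. {N} leaves P1 open — so {C} is the unique smallest valid adjustment set.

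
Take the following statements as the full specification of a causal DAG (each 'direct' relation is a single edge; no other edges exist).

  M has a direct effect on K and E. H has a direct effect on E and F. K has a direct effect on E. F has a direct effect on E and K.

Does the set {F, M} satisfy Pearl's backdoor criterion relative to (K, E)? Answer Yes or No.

Yes

Backdoor paths from K to E (paths whose first edge points into K):
  P1: K <- F <- H -> E
  P2: K <- F -> E
  P3: K <- M -> E
Condition 1 (no descendant of K in the set): holds — descendants of K are {E}; none are in {F, M}.
Condition 2 (every backdoor path blocked by {F, M}):
  P1: blocked at chain node F ∈ conditioning set.
  P2: blocked at fork node F ∈ conditioning set.
  P3: blocked at fork node M ∈ conditioning set.
{F, M} satisfies the backdoor criterion.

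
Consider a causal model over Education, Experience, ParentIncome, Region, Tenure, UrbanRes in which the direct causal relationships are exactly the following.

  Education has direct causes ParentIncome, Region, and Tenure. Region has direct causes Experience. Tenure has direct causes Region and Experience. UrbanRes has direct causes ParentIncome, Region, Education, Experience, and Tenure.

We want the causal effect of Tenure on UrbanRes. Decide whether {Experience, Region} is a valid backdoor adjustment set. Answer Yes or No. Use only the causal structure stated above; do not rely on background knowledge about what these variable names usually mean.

Backdoor paths from Tenure to UrbanRes (paths whose first edge points into Tenure):
  P1: Tenure <- Experience -> Region -> Education <- ParentIncome -> UrbanRes
  P2: Tenure <- Experience -> Region -> Education -> UrbanRes
  P3: Tenure <- Experience -> Region -> UrbanRes
  P4: Tenure <- Experience -> UrbanRes
  P5: Tenure <- Region <- Experience -> UrbanRes
  P6: Tenure <- Region -> Education <- ParentIncome -> UrbanRes
  P7: Tenure <- Region -> Education -> UrbanRes
  P8: Tenure <- Region -> UrbanRes
Condition 1 (no descendant of Tenure in the set): holds — descendants of Tenure are {Education, UrbanRes}; none are in {Experience, Region}.
Condition 2 (every backdoor path blocked by {Experience, Region}):
  P1: blocked at fork node Experience ∈ conditioning set.
  P2: blocked at fork node Experience ∈ conditioning set.
  P3: blocked at fork node Experience ∈ conditioning set.
  P4: blocked at fork node Experience ∈ conditioning set.
  P5: blocked at chain node Region ∈ conditioning set.
  P6: blocked at fork node Region ∈ conditioning set.
  P7: blocked at fork node Region ∈ conditioning set.
  P8: blocked at fork node Region ∈ conditioning set.
{Experience, Region} satisfies the backdoor criterion.

Yes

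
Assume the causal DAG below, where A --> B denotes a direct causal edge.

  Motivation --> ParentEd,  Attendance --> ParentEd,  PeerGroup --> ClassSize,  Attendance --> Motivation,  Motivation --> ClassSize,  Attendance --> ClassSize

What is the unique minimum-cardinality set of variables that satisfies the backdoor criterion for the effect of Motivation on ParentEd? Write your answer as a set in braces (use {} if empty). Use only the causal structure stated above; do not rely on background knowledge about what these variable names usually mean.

{Attendance}

Variables eligible for adjustment (non-descendants of Motivation, excluding Motivation and ParentEd): {Attendance, PeerGroup}.
Backdoor paths from Motivation to ParentEd:
  P1: Motivation <- Attendance -> ParentEd
The empty set is not sufficient: P1 (Motivation <- Attendance -> ParentEd) has no collider blocking it and no conditioned non-collider, so it is open.
Try {Attendance}:
  P1: blocked at fork node Attendance ∈ conditioning set.
{Attendance} contains no descendant of Motivation and blocks every backdoor path.
No other singleton works — e.g. {PeerGroup} leaves P1 open — so {Attendance} is the unique smallest valid adjustment set.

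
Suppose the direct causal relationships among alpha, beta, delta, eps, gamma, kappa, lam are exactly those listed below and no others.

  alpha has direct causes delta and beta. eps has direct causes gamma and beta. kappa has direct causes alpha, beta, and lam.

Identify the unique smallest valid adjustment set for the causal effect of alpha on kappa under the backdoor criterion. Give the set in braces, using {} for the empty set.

{beta}

Variables eligible for adjustment (non-descendants of alpha, excluding alpha and kappa): {beta, delta, eps, gamma, lam}.
Backdoor paths from alpha to kappa:
  P1: alpha <- beta -> kappa
The empty set is not sufficient: P1 (alpha <- beta -> kappa) has no collider blocking it and no conditioned non-collider, so it is open.
Try {beta}:
  P1: blocked at fork node beta ∈ conditioning set.
{beta} contains no descendant of alpha and blocks every backdoor path.
No other singleton works — e.g. {gamma} leaves P1 open — so {beta} is the unique smallest valid adjustment set.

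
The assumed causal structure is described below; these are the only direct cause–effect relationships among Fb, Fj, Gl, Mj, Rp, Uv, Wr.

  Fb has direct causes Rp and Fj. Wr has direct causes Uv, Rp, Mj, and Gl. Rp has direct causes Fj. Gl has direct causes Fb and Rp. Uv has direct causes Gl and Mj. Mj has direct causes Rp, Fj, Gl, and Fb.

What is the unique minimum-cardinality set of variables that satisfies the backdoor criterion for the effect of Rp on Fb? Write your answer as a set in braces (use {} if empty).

Variables eligible for adjustment (non-descendants of Rp, excluding Rp and Fb): {Fj}.
Backdoor paths from Rp to Fb:
  P1: Rp <- Fj -> Fb
  P2: Rp <- Fj -> Mj <- Fb
  P3: Rp <- Fj -> Mj <- Gl <- Fb
  P4: Rp <- Fj -> Mj -> Uv <- Gl <- Fb
  P5: Rp <- Fj -> Mj -> Uv -> Wr <- Gl <- Fb
  P6: Rp <- Fj -> Mj -> Wr <- Gl <- Fb
  P7: Rp <- Fj -> Mj -> Wr <- Uv <- Gl <- Fb
The empty set is not sufficient: P1 (Rp <- Fj -> Fb) has no collider blocking it and no conditioned non-collider, so it is open.
Try {Fj}:
  P1: blocked at fork node Fj ∈ conditioning set.
  P2: blocked at fork node Fj ∈ conditioning set.
  P3: blocked at fork node Fj ∈ conditioning set.
  P4: blocked at fork node Fj ∈ conditioning set.
  P5: blocked at fork node Fj ∈ conditioning set.
  P6: blocked at fork node Fj ∈ conditioning set.
  P7: blocked at fork node Fj ∈ conditioning set.
{Fj} contains no descendant of Rp and blocks every backdoor path.
{Fj} is the unique smallest valid adjustment set.

{Fj}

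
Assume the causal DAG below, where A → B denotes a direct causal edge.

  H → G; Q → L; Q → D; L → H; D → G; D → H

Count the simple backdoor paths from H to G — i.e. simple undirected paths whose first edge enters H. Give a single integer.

2

A backdoor path from H to G is any simple undirected path whose first edge points into H (i.e. leaves H via a parent).
Parents of H: {D, L}.
Enumerating:
  P1: H <- D -> G
  P2: H <- L <- Q -> D -> G
That exhausts the simple backdoor paths. Count: 2.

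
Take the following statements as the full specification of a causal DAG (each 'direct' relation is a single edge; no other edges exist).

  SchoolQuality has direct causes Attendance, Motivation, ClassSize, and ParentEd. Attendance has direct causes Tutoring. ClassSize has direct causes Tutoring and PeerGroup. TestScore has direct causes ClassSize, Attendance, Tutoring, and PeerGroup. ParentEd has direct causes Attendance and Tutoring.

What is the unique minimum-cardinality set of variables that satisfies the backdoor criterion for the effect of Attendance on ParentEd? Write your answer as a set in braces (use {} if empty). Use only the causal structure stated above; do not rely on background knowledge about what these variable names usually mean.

Variables eligible for adjustment (non-descendants of Attendance, excluding Attendance and ParentEd): {ClassSize, Motivation, PeerGroup, Tutoring}.
Backdoor paths from Attendance to ParentEd:
  P1: Attendance <- Tutoring -> ParentEd
  P2: Attendance <- Tutoring -> ClassSize -> SchoolQuality <- ParentEd
  P3: Attendance <- Tutoring -> TestScore <- PeerGroup -> ClassSize -> SchoolQuality <- ParentEd
  P4: Attendance <- Tutoring -> TestScore <- ClassSize -> SchoolQuality <- ParentEd
The empty set is not sufficient: P1 (Attendance <- Tutoring -> ParentEd) has no collider blocking it and no conditioned non-collider, so it is open.
Try {Tutoring}:
  P1: blocked at fork node Tutoring ∈ conditioning set.
  P2: blocked at fork node Tutoring ∈ conditioning set.
  P3: blocked at fork node Tutoring ∈ conditioning set.
  P4: blocked at fork node Tutoring ∈ conditioning set.
{Tutoring} contains no descendant of Attendance and blocks every backdoor path.
No other singleton works — e.g. {PeerGroup} leaves P1 open — so {Tutoring} is the unique smallest valid adjustment set.

{Tutoring}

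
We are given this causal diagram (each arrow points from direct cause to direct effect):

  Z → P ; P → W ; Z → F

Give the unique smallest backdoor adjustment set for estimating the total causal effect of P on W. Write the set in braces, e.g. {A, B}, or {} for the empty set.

{}

Variables eligible for adjustment (non-descendants of P, excluding P and W): {F, Z}.
Backdoor paths from P to W:
  (none)
With no backdoor paths the empty set already satisfies the criterion, and it is trivially minimal.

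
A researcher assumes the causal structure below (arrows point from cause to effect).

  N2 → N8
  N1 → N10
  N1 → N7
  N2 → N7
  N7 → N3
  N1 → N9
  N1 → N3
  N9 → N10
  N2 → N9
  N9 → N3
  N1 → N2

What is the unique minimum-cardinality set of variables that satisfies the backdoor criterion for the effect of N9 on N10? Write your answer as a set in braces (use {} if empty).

Variables eligible for adjustment (non-descendants of N9, excluding N9 and N10): {N1, N2, N7, N8}.
Backdoor paths from N9 to N10:
  P1: N9 <- N1 -> N10
  P2: N9 <- N2 <- N1 -> N10
  P3: N9 <- N2 -> N7 <- N1 -> N10
  P4: N9 <- N2 -> N7 -> N3 <- N1 -> N10
The empty set is not sufficient: P1 (N9 <- N1 -> N10) has no collider blocking it and no conditioned non-collider, so it is open.
Try {N1}:
  P1: blocked at fork node N1 ∈ conditioning set.
  P2: blocked at fork node N1 ∈ conditioning set.
  P3: blocked at collider N7 (neither it nor any descendant is in the conditioning set).
  P4: blocked at collider N3 (neither it nor any descendant is in the conditioning set).
{N1} contains no descendant of N9 and blocks every backdoor path.
No other singleton works — e.g. {N2} leaves P1 open — so {N1} is the unique smallest valid adjustment set.

{N1}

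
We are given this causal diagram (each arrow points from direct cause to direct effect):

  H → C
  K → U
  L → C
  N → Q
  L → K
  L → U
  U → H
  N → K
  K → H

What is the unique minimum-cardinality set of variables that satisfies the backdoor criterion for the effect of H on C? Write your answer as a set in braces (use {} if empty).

{L}

Variables eligible for adjustment (non-descendants of H, excluding H and C): {K, L, N, Q, U}.
Backdoor paths from H to C:
  P1: H <- K <- L -> C
  P2: H <- K -> U <- L -> C
  P3: H <- U <- L -> C
  P4: H <- U <- K <- L -> C
The empty set is not sufficient: P1 (H <- K <- L -> C) has no collider blocking it and no conditioned non-collider, so it is open.
Try {L}:
  P1: blocked at fork node L ∈ conditioning set.
  P2: blocked at collider U (neither it nor any descendant is in the conditioning set).
  P3: blocked at fork node L ∈ conditioning set.
  P4: blocked at fork node L ∈ conditioning set.
{L} contains no descendant of H and blocks every backdoor path.
No other singleton works — e.g. {N} leaves P1 open — so {L} is the unique smallest valid adjustment set.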